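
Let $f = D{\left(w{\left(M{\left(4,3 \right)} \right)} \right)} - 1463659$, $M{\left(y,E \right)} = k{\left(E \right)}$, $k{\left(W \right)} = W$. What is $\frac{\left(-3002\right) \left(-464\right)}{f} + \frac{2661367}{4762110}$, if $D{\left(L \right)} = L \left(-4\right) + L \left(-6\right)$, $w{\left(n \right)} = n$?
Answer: $- \frac{2737862755217}{6970248023790} \approx -0.39279$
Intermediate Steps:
$M{\left(y,E \right)} = E$
$D{\left(L \right)} = - 10 L$ ($D{\left(L \right)} = - 4 L - 6 L = - 10 L$)
$f = -1463689$ ($f = \left(-10\right) 3 - 1463659 = -30 - 1463659 = -1463689$)
$\frac{\left(-3002\right) \left(-464\right)}{f} + \frac{2661367}{4762110} = \frac{\left(-3002\right) \left(-464\right)}{-1463689} + \frac{2661367}{4762110} = 1392928 \left(- \frac{1}{1463689}\right) + 2661367 \cdot \frac{1}{4762110} = - \frac{1392928}{1463689} + \frac{2661367}{4762110} = - \frac{2737862755217}{6970248023790}$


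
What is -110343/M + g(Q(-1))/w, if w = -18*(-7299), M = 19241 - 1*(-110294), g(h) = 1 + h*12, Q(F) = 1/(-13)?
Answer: -188461962803/221241375810 ≈ -0.85184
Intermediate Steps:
Q(F) = -1/13
g(h) = 1 + 12*h
M = 129535 (M = 19241 + 110294 = 129535)
w = 131382
-110343/M + g(Q(-1))/w = -110343/129535 + (1 + 12*(-1/13))/131382 = -110343*1/129535 + (1 - 12/13)*(1/131382) = -110343/129535 + (1/13)*(1/131382) = -110343/129535 + 1/1707966 = -188461962803/221241375810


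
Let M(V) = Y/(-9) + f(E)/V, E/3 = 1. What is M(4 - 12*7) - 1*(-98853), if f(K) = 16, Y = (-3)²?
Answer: 494259/5 ≈ 98852.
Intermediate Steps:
E = 3 (E = 3*1 = 3)
Y = 9
M(V) = -1 + 16/V (M(V) = 9/(-9) + 16/V = 9*(-⅑) + 16/V = -1 + 16/V)
M(4 - 12*7) - 1*(-98853) = (16 - (4 - 12*7))/(4 - 12*7) - 1*(-98853) = (16 - (4 - 84))/(4 - 84) + 98853 = (16 - 1*(-80))/(-80) + 98853 = -(16 + 80)/80 + 98853 = -1/80*96 + 98853 = -6/5 + 98853 = 494259/5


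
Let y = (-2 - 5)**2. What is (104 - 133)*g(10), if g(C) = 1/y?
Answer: -29/49 ≈ -0.59184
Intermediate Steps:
y = 49 (y = (-7)**2 = 49)
g(C) = 1/49
(104 - 133)*g(10) = (104 - 133)*(1/49) = -29*1/49 = -29/49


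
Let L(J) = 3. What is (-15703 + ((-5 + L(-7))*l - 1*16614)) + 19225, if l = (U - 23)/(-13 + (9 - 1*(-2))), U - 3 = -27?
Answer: -13139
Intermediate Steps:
U = -24 (U = 3 - 27 = -24)
l = 47/2 (l = (-24 - 23)/(-13 + (9 - 1*(-2))) = -47/(-13 + (9 + 2)) = -47/(-13 + 11) = -47/(-2) = -47*(-½) = 47/2 ≈ 23.500)
(-15703 + ((-5 + L(-7))*l - 1*16614)) + 19225 = (-15703 + ((-5 + 3)*(47/2) - 1*16614)) + 19225 = (-15703 + (-2*47/2 - 16614)) + 19225 = (-15703 + (-47 - 16614)) + 19225 = (-15703 - 16661) + 19225 = -32364 + 19225 = -13139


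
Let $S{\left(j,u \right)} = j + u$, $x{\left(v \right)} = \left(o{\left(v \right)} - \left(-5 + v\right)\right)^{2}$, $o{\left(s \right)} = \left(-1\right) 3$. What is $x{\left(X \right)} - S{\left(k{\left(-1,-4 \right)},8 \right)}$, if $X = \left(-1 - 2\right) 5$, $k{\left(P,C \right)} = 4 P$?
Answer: $285$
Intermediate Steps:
$X = -15$ ($X = \left(-3\right) 5 = -15$)
$o{\left(s \right)} = -3$
$x{\left(v \right)} = \left(2 - v\right)^{2}$ ($x{\left(v \right)} = \left(-3 - \left(-5 + v\right)\right)^{2} = \left(2 - v\right)^{2}$)
$x{\left(X \right)} - S{\left(k{\left(-1,-4 \right)},8 \right)} = \left(-2 - 15\right)^{2} - \left(4 \left(-1\right) + 8\right) = \left(-17\right)^{2} - \left(-4 + 8\right) = 289 - 4 = 285$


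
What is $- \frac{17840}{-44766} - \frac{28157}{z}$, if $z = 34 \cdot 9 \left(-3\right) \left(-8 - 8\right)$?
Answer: $- \frac{18489673}{12176352} \approx -1.5185$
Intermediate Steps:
$z = 14688$ ($z = 34 \left(-27\right) \left(-16\right) = \left(-918\right) \left(-16\right) = 14688$)
$- \frac{17840}{-44766} - \frac{28157}{z} = - \frac{17840}{-44766} - \frac{28157}{14688} = \left(-17840\right) \left(- \frac{1}{44766}\right) - \frac{28157}{14688} = \frac{8920}{22383} - \frac{28157}{14688} = - \frac{18489673}{12176352}$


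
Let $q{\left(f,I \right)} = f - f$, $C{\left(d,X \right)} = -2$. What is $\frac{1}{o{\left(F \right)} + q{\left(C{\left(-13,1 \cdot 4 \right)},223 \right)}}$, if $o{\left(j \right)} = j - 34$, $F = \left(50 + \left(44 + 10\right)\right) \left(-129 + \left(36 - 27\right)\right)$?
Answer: $- \frac{1}{12514} \approx -7.9911 \cdot 10^{-5}$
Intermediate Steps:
$q{\left(f,I \right)} = 0$
$F = -12480$ ($F = \left(50 + 54\right) \left(-129 + 9\right) = 104 \left(-120\right) = -12480$)
$o{\left(j \right)} = -34 + j$
$\frac{1}{o{\left(F \right)} + q{\left(C{\left(-13,1 \cdot 4 \right)},223 \right)}} = \frac{1}{\left(-34 - 12480\right) + 0} = \frac{1}{-12514 + 0} = \frac{1}{-12514} = - \frac{1}{12514}$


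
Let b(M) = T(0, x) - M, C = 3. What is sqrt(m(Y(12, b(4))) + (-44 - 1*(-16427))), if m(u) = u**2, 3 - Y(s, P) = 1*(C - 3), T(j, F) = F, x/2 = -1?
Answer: 2*sqrt(4098) ≈ 128.03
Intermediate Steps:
x = -2 (x = 2*(-1) = -2)
b(M) = -2 - M
Y(s, P) = 3 (Y(s, P) = 3 - (3 - 3) = 3 - 0 = 3 - 1*0 = 3 + 0 = 3)
sqrt(m(Y(12, b(4))) + (-44 - 1*(-16427))) = sqrt(3**2 + (-44 - 1*(-16427))) = sqrt(9 + (-44 + 16427)) = sqrt(9 + 16383) = sqrt(16392) = 2*sqrt(4098)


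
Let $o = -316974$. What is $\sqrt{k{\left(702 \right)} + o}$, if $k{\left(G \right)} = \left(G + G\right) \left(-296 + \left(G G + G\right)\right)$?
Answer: $\sqrt{692149866} \approx 26309.0$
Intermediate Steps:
$k{\left(G \right)} = 2 G \left(-296 + G + G^{2}\right)$ ($k{\left(G \right)} = 2 G \left(-296 + \left(G^{2} + G\right)\right) = 2 G \left(-296 + \left(G + G^{2}\right)\right) = 2 G \left(-296 + G + G^{2}\right)$)
$\sqrt{k{\left(702 \right)} + o} = \sqrt{2 \cdot 702 \left(-296 + 702 + 702^{2}\right) - 316974} = \sqrt{2 \cdot 702 \left(-296 + 702 + 492804\right) - 316974} = \sqrt{2 \cdot 702 \cdot 493210 - 316974} = \sqrt{692466840 - 316974} = \sqrt{692149866}$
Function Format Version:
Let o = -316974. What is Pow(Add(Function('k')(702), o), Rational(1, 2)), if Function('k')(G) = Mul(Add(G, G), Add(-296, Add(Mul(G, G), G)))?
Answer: Pow(692149866, Rational(1, 2)) ≈ 26309.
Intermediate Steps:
Function('k')(G) = Mul(2, G, Add(-296, G, Pow(G, 2))) (Function('k')(G) = Mul(Mul(2, G), Add(-296, Add(Pow(G, 2), G))) = Mul(Mul(2, G), Add(-296, Add(G, Pow(G, 2)))) = Mul(Mul(2, G), Add(-296, G, Pow(G, 2))) = Mul(2, G, Add(-296, G, Pow(G, 2))))
Pow(Add(Function('k')(702), o), Rational(1, 2)) = Pow(Add(Mul(2, 702, Add(-296, 702, Pow(702, 2))), -316974), Rational(1, 2)) = Pow(Add(Mul(2, 702, Add(-296, 702, 492804)), -316974), Rational(1, 2)) = Pow(Add(Mul(2, 702, 493210), -316974), Rational(1, 2)) = Pow(Add(692466840, -316974), Rational(1, 2)) = Pow(692149866, Rational(1, 2))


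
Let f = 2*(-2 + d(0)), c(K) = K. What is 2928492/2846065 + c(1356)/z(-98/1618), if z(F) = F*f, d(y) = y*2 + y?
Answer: 780679668423/139457185 ≈ 5598.0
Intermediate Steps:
d(y) = 3*y (d(y) = 2*y + y = 3*y)
f = -4 (f = 2*(-2 + 3*0) = 2*(-2 + 0) = 2*(-2) = -4)
z(F) = -4*F (z(F) = F*(-4) = -4*F)
2928492/2846065 + c(1356)/z(-98/1618) = 2928492/2846065 + 1356/((-(-392)/1618)) = 2928492*(1/2846065) + 1356/((-(-392)/1618)) = 2928492/2846065 + 1356/((-4*(-49/809))) = 2928492/2846065 + 1356/(196/809) = 2928492/2846065 + 1356*(809/196) = 2928492/2846065 + 274251/49 = 780679668423/139457185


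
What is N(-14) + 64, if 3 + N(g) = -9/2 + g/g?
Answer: 115/2 ≈ 57.500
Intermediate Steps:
N(g) = -13/2 (N(g) = -3 + (-9/2 + g/g) = -3 + (-9*½ + 1) = -3 + (-9/2 + 1) = -3 - 7/2 = -13/2)
N(-14) + 64 = -13/2 + 64 = 115/2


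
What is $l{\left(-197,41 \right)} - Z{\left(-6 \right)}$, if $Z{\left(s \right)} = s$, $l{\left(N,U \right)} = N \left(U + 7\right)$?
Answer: $-9450$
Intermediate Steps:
$l{\left(N,U \right)} = N \left(7 + U\right)$
$l{\left(-197,41 \right)} - Z{\left(-6 \right)} = - 197 \left(7 + 41\right) - -6 = \left(-197\right) 48 + 6 = -9456 + 6 = -9450$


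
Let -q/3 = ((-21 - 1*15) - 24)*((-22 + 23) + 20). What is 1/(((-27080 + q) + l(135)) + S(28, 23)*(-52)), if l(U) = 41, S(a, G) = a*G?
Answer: -1/56747 ≈ -1.7622e-5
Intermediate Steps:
q = 3780 (q = -3*((-21 - 1*15) - 24)*((-22 + 23) + 20) = -3*((-21 - 15) - 24)*(1 + 20) = -3*(-36 - 24)*21 = -(-180)*21 = -3*(-1260) = 3780)
S(a, G) = G*a
1/(((-27080 + q) + l(135)) + S(28, 23)*(-52)) = 1/(((-27080 + 3780) + 41) + (23*28)*(-52)) = 1/((-23300 + 41) + 644*(-52)) = 1/(-23259 - 33488) = 1/(-56747) = -1/56747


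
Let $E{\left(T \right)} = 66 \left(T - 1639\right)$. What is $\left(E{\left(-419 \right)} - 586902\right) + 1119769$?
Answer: $397039$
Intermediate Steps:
$E{\left(T \right)} = -108174 + 66 T$ ($E{\left(T \right)} = 66 \left(-1639 + T\right) = -108174 + 66 T$)
$\left(E{\left(-419 \right)} - 586902\right) + 1119769 = \left(\left(-108174 + 66 \left(-419\right)\right) - 586902\right) + 1119769 = \left(\left(-108174 - 27654\right) - 586902\right) + 1119769 = \left(-135828 - 586902\right) + 1119769 = -722730 + 1119769 = 397039$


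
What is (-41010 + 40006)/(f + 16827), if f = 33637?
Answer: -251/12616 ≈ -0.019895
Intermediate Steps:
(-41010 + 40006)/(f + 16827) = (-41010 + 40006)/(33637 + 16827) = -1004/50464 = -1004*1/50464 = -251/12616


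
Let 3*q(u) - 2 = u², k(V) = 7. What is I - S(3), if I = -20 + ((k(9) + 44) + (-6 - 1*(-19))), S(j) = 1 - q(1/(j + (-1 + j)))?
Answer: 1092/25 ≈ 43.680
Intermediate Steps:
q(u) = ⅔ + u²/3
S(j) = ⅓ - 1/(3*(-1 + 2*j)²) (S(j) = 1 - (⅔ + (1/(j + (-1 + j)))²/3) = 1 - (⅔ + (1/(-1 + 2*j))²/3) = 1 - (⅔ + 1/(3*(-1 + 2*j)²)) = 1 + (-⅔ - 1/(3*(-1 + 2*j)²)) = ⅓ - 1/(3*(-1 + 2*j)²))
I = 44 (I = -20 + ((7 + 44) + (-6 - 1*(-19))) = -20 + (51 + (-6 + 19)) = -20 + (51 + 13) = -20 + 64 = 44)
I - S(3) = 44 - (⅓ - 1/(3*(-1 + 2*3)²)) = 44 - (⅓ - 1/(3*(-1 + 6)²)) = 44 - (⅓ - ⅓/5²) = 44 - (⅓ - ⅓*1/25) = 44 - (⅓ - 1/75) = 44 - 1*8/25 = 44 - 8/25 = 1092/25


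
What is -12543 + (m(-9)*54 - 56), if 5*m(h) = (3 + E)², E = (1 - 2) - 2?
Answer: -12599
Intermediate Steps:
E = -3 (E = -1 - 2 = -3)
m(h) = 0 (m(h) = (3 - 3)²/5 = (⅕)*0² = (⅕)*0 = 0)
-12543 + (m(-9)*54 - 56) = -12543 + (0*54 - 56) = -12543 + (0 - 56) = -12543 - 56 = -12599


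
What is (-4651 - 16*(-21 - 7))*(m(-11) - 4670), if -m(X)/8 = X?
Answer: 19258146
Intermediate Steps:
m(X) = -8*X
(-4651 - 16*(-21 - 7))*(m(-11) - 4670) = (-4651 - 16*(-21 - 7))*(-8*(-11) - 4670) = (-4651 - 16*(-28))*(88 - 4670) = (-4651 + 448)*(-4582) = -4203*(-4582) = 19258146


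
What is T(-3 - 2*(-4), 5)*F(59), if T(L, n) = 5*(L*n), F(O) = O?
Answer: 7375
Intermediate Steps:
T(L, n) = 5*L*n
T(-3 - 2*(-4), 5)*F(59) = (5*(-3 - 2*(-4))*5)*59 = (5*(-3 + 8)*5)*59 = (5*5*5)*59 = 125*59 = 7375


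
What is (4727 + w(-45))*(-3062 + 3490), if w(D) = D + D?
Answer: 1984636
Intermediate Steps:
w(D) = 2*D
(4727 + w(-45))*(-3062 + 3490) = (4727 + 2*(-45))*(-3062 + 3490) = (4727 - 90)*428 = 4637*428 = 1984636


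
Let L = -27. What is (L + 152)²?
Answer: 15625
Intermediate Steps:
(L + 152)² = (-27 + 152)² = 125² = 15625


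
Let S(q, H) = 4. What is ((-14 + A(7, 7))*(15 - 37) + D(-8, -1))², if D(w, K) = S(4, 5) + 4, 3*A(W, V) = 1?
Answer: 857476/9 ≈ 95275.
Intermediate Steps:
A(W, V) = ⅓ (A(W, V) = (⅓)*1 = ⅓)
D(w, K) = 8 (D(w, K) = 4 + 4 = 8)
((-14 + A(7, 7))*(15 - 37) + D(-8, -1))² = ((-14 + ⅓)*(15 - 37) + 8)² = (-41/3*(-22) + 8)² = (902/3 + 8)² = (926/3)² = 857476/9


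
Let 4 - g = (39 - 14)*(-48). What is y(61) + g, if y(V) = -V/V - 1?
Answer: 1202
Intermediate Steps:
y(V) = -2 (y(V) = -1*1 - 1 = -1 - 1 = -2)
g = 1204 (g = 4 - (39 - 14)*(-48) = 4 - 25*(-48) = 4 - 1*(-1200) = 4 + 1200 = 1204)
y(61) + g = -2 + 1204 = 1202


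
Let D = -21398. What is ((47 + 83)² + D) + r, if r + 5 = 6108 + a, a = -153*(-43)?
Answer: 8184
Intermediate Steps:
a = 6579
r = 12682 (r = -5 + (6108 + 6579) = -5 + 12687 = 12682)
((47 + 83)² + D) + r = ((47 + 83)² - 21398) + 12682 = (130² - 21398) + 12682 = (16900 - 21398) + 12682 = -4498 + 12682 = 8184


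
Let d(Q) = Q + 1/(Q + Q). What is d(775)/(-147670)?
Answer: -1201251/228888500 ≈ -0.0052482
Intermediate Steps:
d(Q) = Q + 1/(2*Q)
d(775)/(-147670) = (775 + (½)/775)/(-147670) = (775 + (½)*(1/775))*(-1/147670) = (775 + 1/1550)*(-1/147670) = (1201251/1550)*(-1/147670) = -1201251/228888500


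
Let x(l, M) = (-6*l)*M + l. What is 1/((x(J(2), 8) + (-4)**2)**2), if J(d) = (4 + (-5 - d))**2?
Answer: 1/165649 ≈ 6.0369e-6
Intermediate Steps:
J(d) = (-1 - d)**2
x(l, M) = l - 6*M*l (x(l, M) = -6*M*l + l = l - 6*M*l)
1/((x(J(2), 8) + (-4)**2)**2) = 1/(((1 + 2)**2*(1 - 6*8) + (-4)**2)**2) = 1/((3**2*(1 - 48) + 16)**2) = 1/((9*(-47) + 16)**2) = 1/((-423 + 16)**2) = 1/((-407)**2) = 1/165649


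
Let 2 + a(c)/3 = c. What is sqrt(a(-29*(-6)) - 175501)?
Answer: I*sqrt(174985) ≈ 418.31*I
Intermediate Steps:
a(c) = -6 + 3*c
sqrt(a(-29*(-6)) - 175501) = sqrt((-6 + 3*(-29*(-6))) - 175501) = sqrt((-6 + 3*174) - 175501) = sqrt((-6 + 522) - 175501) = sqrt(516 - 175501) = sqrt(-174985) = I*sqrt(174985)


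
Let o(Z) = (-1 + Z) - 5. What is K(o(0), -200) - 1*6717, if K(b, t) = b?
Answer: -6723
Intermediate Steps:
o(Z) = -6 + Z
K(o(0), -200) - 1*6717 = (-6 + 0) - 1*6717 = -6 - 6717 = -6723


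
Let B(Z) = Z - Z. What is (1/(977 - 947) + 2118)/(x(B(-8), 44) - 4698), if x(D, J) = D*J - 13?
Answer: -63541/141330 ≈ -0.44959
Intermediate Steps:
B(Z) = 0
x(D, J) = -13 + D*J
(1/(977 - 947) + 2118)/(x(B(-8), 44) - 4698) = (1/(977 - 947) + 2118)/((-13 + 0*44) - 4698) = (1/30 + 2118)/((-13 + 0) - 4698) = (1/30 + 2118)/(-13 - 4698) = (63541/30)/(-4711) = (63541/30)*(-1/4711) = -63541/141330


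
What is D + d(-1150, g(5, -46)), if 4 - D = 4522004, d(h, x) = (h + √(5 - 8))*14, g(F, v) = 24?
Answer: -4538100 + 14*I*√3 ≈ -4.5381e+6 + 24.249*I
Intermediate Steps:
d(h, x) = 14*h + 14*I*√3 (d(h, x) = (h + √(-3))*14 = (h + I*√3)*14 = 14*h + 14*I*√3)
D = -4522000 (D = 4 - 1*4522004 = 4 - 4522004 = -4522000)
D + d(-1150, g(5, -46)) = -4522000 + (14*(-1150) + 14*I*√3) = -4522000 + (-16100 + 14*I*√3) = -4538100 + 14*I*√3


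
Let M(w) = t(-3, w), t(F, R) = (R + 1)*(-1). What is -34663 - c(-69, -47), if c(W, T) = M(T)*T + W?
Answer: -32432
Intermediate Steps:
t(F, R) = -1 - R (t(F, R) = (1 + R)*(-1) = -1 - R)
M(w) = -1 - w
c(W, T) = W + T*(-1 - T) (c(W, T) = (-1 - T)*T + W = T*(-1 - T) + W = W + T*(-1 - T))
-34663 - c(-69, -47) = -34663 - (-69 - 1*(-47)*(1 - 47)) = -34663 - (-69 - 1*(-47)*(-46)) = -34663 - (-69 - 2162) = -34663 - 1*(-2231) = -34663 + 2231 = -32432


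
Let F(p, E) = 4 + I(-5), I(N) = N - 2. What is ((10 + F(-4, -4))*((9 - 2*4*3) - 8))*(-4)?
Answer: 644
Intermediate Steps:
I(N) = -2 + N
F(p, E) = -3 (F(p, E) = 4 + (-2 - 5) = 4 - 7 = -3)
((10 + F(-4, -4))*((9 - 2*4*3) - 8))*(-4) = ((10 - 3)*((9 - 2*4*3) - 8))*(-4) = (7*((9 - 8*3) - 8))*(-4) = (7*((9 - 24) - 8))*(-4) = (7*(-15 - 8))*(-4) = (7*(-23))*(-4) = -161*(-4) = 644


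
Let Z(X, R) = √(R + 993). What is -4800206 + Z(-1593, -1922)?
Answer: -4800206 + I*√929 ≈ -4.8002e+6 + 30.479*I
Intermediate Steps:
Z(X, R) = √(993 + R)
-4800206 + Z(-1593, -1922) = -4800206 + √(993 - 1922) = -4800206 + √(-929) = -4800206 + I*√929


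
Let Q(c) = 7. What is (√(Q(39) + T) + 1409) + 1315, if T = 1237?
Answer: 2724 + 2*√311 ≈ 2759.3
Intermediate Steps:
(√(Q(39) + T) + 1409) + 1315 = (√(7 + 1237) + 1409) + 1315 = (√1244 + 1409) + 1315 = (2*√311 + 1409) + 1315 = (1409 + 2*√311) + 1315 = 2724 + 2*√311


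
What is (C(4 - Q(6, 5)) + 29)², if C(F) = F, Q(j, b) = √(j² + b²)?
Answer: (33 - √61)² ≈ 634.52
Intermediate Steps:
Q(j, b) = √(b² + j²)
(C(4 - Q(6, 5)) + 29)² = ((4 - √(5² + 6²)) + 29)² = ((4 - √(25 + 36)) + 29)² = ((4 - √61) + 29)² = (33 - √61)²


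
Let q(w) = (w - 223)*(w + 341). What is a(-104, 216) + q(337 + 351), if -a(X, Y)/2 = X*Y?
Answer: 523413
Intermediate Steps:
a(X, Y) = -2*X*Y
q(w) = (-223 + w)*(341 + w)
a(-104, 216) + q(337 + 351) = -2*(-104)*216 + (-76043 + (337 + 351)² + 118*(337 + 351)) = 44928 + (-76043 + 688² + 118*688) = 44928 + (-76043 + 473344 + 81184) = 44928 + 478485 = 523413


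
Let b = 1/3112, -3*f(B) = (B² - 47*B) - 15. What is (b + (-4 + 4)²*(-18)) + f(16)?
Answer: 1590235/9336 ≈ 170.33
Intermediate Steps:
f(B) = 5 - B²/3 + 47*B/3 (f(B) = -((B² - 47*B) - 15)/3 = -(-15 + B² - 47*B)/3 = 5 - B²/3 + 47*B/3)
b = 1/3112 ≈ 0.00032134
(b + (-4 + 4)²*(-18)) + f(16) = (1/3112 + (-4 + 4)²*(-18)) + (5 - ⅓*16² + (47/3)*16) = (1/3112 + 0²*(-18)) + (5 - ⅓*256 + 752/3) = (1/3112 + 0*(-18)) + (5 - 256/3 + 752/3) = (1/3112 + 0) + 511/3 = 1/3112 + 511/3 = 1590235/9336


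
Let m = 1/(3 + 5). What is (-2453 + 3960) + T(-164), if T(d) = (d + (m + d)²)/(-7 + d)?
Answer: 14784383/10944 ≈ 1350.9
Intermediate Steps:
m = ⅛ (m = 1/8 = ⅛ ≈ 0.12500)
T(d) = (d + (⅛ + d)²)/(-7 + d)
(-2453 + 3960) + T(-164) = (-2453 + 3960) + (-164 + (1 + 8*(-164))²/64)/(-7 - 164) = 1507 + (-164 + (1 - 1312)²/64)/(-171) = 1507 - (-164 + (1/64)*(-1311)²)/171 = 1507 - (-164 + (1/64)*1718721)/171 = 1507 - (-164 + 1718721/64)/171 = 1507 - 1/171*1708225/64 = 1507 - 1708225/10944 = 14784383/10944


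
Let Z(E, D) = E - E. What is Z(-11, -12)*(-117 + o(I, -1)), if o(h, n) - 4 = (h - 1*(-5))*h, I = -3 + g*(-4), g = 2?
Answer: 0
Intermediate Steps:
Z(E, D) = 0
I = -11 (I = -3 + 2*(-4) = -3 - 8 = -11)
o(h, n) = 4 + h*(5 + h) (o(h, n) = 4 + (h - 1*(-5))*h = 4 + (h + 5)*h = 4 + (5 + h)*h = 4 + h*(5 + h))
Z(-11, -12)*(-117 + o(I, -1)) = 0*(-117 + (4 + (-11)² + 5*(-11))) = 0*(-117 + (4 + 121 - 55)) = 0*(-117 + 70) = 0*(-47) = 0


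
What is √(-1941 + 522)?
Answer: I*√1419 ≈ 37.67*I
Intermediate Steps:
√(-1941 + 522) = √(-1419) = I*√1419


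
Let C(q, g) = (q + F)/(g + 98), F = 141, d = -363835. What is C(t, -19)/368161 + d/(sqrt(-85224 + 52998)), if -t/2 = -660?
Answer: 1461/29084719 + 363835*I*sqrt(32226)/32226 ≈ 5.0233e-5 + 2026.8*I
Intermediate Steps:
t = 1320 (t = -2*(-660) = 1320)
C(q, g) = (141 + q)/(98 + g) (C(q, g) = (q + 141)/(g + 98) = (141 + q)/(98 + g))
C(t, -19)/368161 + d/(sqrt(-85224 + 52998)) = ((141 + 1320)/(98 - 19))/368161 - 363835/sqrt(-85224 + 52998) = (1461/79)*(1/368161) - 363835*(-I*sqrt(32226)/32226) = ((1/79)*1461)*(1/368161) - 363835*(-I*sqrt(32226)/32226) = (1461/79)*(1/368161) - (-363835)*I*sqrt(32226)/32226 = 1461/29084719 + 363835*I*sqrt(32226)/32226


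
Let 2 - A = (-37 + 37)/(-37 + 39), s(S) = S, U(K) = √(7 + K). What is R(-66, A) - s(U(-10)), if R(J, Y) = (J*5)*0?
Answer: -I*√3 ≈ -1.732*I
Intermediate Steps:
A = 2 (A = 2 - (-37 + 37)/(-37 + 39) = 2 - 0/2 = 2 - 1*0 = 2 + 0 = 2)
R(J, Y) = 0 (R(J, Y) = (5*J)*0 = 0)
R(-66, A) - s(U(-10)) = 0 - √(7 - 10) = 0 - √(-3) = 0 - I*√3 = -I*√3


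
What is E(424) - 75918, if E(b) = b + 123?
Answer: -75371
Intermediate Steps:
E(b) = 123 + b
E(424) - 75918 = (123 + 424) - 75918 = 547 - 75918 = -75371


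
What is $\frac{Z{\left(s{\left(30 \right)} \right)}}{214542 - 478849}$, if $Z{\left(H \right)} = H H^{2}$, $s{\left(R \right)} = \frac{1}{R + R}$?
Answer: $- \frac{1}{57090312000} \approx -1.7516 \cdot 10^{-11}$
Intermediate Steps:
$s{\left(R \right)} = \frac{1}{2 R}$
$Z{\left(H \right)} = H^{3}$
$\frac{Z{\left(s{\left(30 \right)} \right)}}{214542 - 478849} = \frac{\left(\frac{1}{2 \cdot 30}\right)^{3}}{214542 - 478849} = \frac{\left(\frac{1}{2} \cdot \frac{1}{30}\right)^{3}}{214542 - 478849} = \frac{1}{216000 \left(-264307\right)} = \frac{1}{216000} \left(- \frac{1}{264307}\right) = - \frac{1}{57090312000}$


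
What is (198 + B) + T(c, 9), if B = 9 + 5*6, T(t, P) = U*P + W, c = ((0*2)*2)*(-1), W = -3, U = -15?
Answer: 99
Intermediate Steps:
c = 0 (c = (0*2)*(-1) = 0*(-1) = 0)
T(t, P) = -3 - 15*P (T(t, P) = -15*P - 3 = -3 - 15*P)
B = 39 (B = 9 + 30 = 39)
(198 + B) + T(c, 9) = (198 + 39) + (-3 - 15*9) = 237 + (-3 - 135) = 237 - 138 = 99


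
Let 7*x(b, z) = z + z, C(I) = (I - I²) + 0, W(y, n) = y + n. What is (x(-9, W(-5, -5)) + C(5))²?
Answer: 25600/49 ≈ 522.45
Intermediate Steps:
W(y, n) = n + y
C(I) = I - I²
x(b, z) = 2*z/7 (x(b, z) = (z + z)/7 = (2*z)/7 = 2*z/7)
(x(-9, W(-5, -5)) + C(5))² = (2*(-5 - 5)/7 + 5*(1 - 1*5))² = ((2/7)*(-10) + 5*(1 - 5))² = (-20/7 + 5*(-4))² = (-20/7 - 20)² = (-160/7)² = 25600/49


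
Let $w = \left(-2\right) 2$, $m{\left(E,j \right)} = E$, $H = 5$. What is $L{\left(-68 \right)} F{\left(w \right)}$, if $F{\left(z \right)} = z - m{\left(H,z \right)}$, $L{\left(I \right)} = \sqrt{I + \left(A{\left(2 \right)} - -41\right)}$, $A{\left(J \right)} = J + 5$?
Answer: $- 18 i \sqrt{5} \approx - 40.249 i$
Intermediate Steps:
$A{\left(J \right)} = 5 + J$
$L{\left(I \right)} = \sqrt{48 + I}$ ($L{\left(I \right)} = \sqrt{I + \left(\left(5 + 2\right) - -41\right)} = \sqrt{I + \left(7 + 41\right)} = \sqrt{I + 48} = \sqrt{48 + I}$)
$w = -4$
$F{\left(z \right)} = -5 + z$ ($F{\left(z \right)} = z - 5 = -5 + z$)
$L{\left(-68 \right)} F{\left(w \right)} = \sqrt{48 - 68} \left(-5 - 4\right) = \sqrt{-20} \left(-9\right) = 2 i \sqrt{5} \left(-9\right) = - 18 i \sqrt{5}$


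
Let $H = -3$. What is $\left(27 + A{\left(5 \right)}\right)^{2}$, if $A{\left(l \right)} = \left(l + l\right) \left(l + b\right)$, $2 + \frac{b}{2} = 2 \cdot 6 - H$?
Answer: $113569$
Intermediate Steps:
$b = 26$ ($b = -4 + 2 \left(2 \cdot 6 - -3\right) = -4 + 2 \left(12 + 3\right) = -4 + 2 \cdot 15 = -4 + 30 = 26$)
$A{\left(l \right)} = 2 l \left(26 + l\right)$ ($A{\left(l \right)} = \left(l + l\right) \left(l + 26\right) = 2 l \left(26 + l\right)$)
$\left(27 + A{\left(5 \right)}\right)^{2} = \left(27 + 2 \cdot 5 \left(26 + 5\right)\right)^{2} = \left(27 + 2 \cdot 5 \cdot 31\right)^{2} = \left(27 + 310\right)^{2} = 337^{2} = 113569$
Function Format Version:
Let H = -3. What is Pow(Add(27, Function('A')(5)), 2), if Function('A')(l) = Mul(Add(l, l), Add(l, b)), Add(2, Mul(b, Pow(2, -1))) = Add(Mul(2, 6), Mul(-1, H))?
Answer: 113569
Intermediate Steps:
b = 26 (b = Add(-4, Mul(2, Add(Mul(2, 6), Mul(-1, -3)))) = Add(-4, Mul(2, Add(12, 3))) = Add(-4, Mul(2, 15)) = Add(-4, 30) = 26)
Function('A')(l) = Mul(2, l, Add(26, l)) (Function('A')(l) = Mul(Add(l, l), Add(l, 26)) = Mul(Mul(2, l), Add(26, l)) = Mul(2, l, Add(26, l)))
Pow(Add(27, Function('A')(5)), 2) = Pow(Add(27, Mul(2, 5, Add(26, 5))), 2) = Pow(Add(27, Mul(2, 5, 31)), 2) = Pow(Add(27, 310), 2) = Pow(337, 2) = 113569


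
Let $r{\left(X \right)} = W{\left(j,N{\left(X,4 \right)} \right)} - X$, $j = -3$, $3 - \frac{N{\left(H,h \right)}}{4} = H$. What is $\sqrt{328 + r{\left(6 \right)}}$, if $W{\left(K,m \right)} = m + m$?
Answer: $\sqrt{298} \approx 17.263$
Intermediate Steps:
$N{\left(H,h \right)} = 12 - 4 H$
$W{\left(K,m \right)} = 2 m$
$r{\left(X \right)} = 24 - 9 X$ ($r{\left(X \right)} = 2 \left(12 - 4 X\right) - X = \left(24 - 8 X\right) - X = 24 - 9 X$)
$\sqrt{328 + r{\left(6 \right)}} = \sqrt{328 + \left(24 - 54\right)} = \sqrt{328 - 30} = \sqrt{298}$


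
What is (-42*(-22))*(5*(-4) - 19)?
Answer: -36036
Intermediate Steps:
(-42*(-22))*(5*(-4) - 19) = 924*(-20 - 19) = 924*(-39) = -36036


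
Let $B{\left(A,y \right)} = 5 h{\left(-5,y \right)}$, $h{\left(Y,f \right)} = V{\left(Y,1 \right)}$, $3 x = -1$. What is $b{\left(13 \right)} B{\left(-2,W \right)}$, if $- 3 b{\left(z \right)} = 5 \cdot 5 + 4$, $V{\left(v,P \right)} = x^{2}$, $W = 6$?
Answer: $- \frac{145}{27} \approx -5.3704$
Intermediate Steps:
$x = - \frac{1}{3}$ ($x = \frac{1}{3} \left(-1\right) = - \frac{1}{3} \approx -0.33333$)
$V{\left(v,P \right)} = \frac{1}{9}$ ($V{\left(v,P \right)} = \left(- \frac{1}{3}\right)^{2} = \frac{1}{9}$)
$b{\left(z \right)} = - \frac{29}{3}$ ($b{\left(z \right)} = - \frac{5 \cdot 5 + 4}{3} = - \frac{25 + 4}{3} = \left(- \frac{1}{3}\right) 29 = - \frac{29}{3}$)
$h{\left(Y,f \right)} = \frac{1}{9}$
$B{\left(A,y \right)} = \frac{5}{9}$ ($B{\left(A,y \right)} = 5 \cdot \frac{1}{9} = \frac{5}{9}$)
$b{\left(13 \right)} B{\left(-2,W \right)} = \left(- \frac{29}{3}\right) \frac{5}{9} = - \frac{145}{27}$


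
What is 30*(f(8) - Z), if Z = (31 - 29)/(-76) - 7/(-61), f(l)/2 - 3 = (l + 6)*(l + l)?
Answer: 15782505/1159 ≈ 13617.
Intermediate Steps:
f(l) = 6 + 4*l*(6 + l) (f(l) = 6 + 2*((l + 6)*(l + l)) = 6 + 2*((6 + l)*(2*l)) = 6 + 2*(2*l*(6 + l)) = 6 + 4*l*(6 + l))
Z = 205/2318 (Z = 2*(-1/76) - 7*(-1/61) = -1/38 + 7/61 = 205/2318 ≈ 0.088438)
30*(f(8) - Z) = 30*((6 + 4*8² + 24*8) - 1*205/2318) = 30*((6 + 4*64 + 192) - 205/2318) = 30*((6 + 256 + 192) - 205/2318) = 30*(454 - 205/2318) = 30*(1052167/2318) = 15782505/1159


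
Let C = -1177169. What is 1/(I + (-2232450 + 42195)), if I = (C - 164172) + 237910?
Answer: -1/3293686 ≈ -3.0361e-7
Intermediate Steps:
I = -1103431 (I = (-1177169 - 164172) + 237910 = -1341341 + 237910 = -1103431)
1/(I + (-2232450 + 42195)) = 1/(-1103431 + (-2232450 + 42195)) = 1/(-1103431 - 2190255) = 1/(-3293686) = -1/3293686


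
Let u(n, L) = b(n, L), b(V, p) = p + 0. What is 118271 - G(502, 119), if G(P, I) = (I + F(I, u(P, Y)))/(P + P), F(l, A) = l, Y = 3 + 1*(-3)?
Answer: 59371923/502 ≈ 1.1827e+5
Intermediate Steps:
b(V, p) = p
Y = 0 (Y = 3 - 3 = 0)
u(n, L) = L
G(P, I) = I/P (G(P, I) = (I + I)/(P + P) = (2*I)/((2*P)) = (2*I)*(1/(2*P)) = I/P)
118271 - G(502, 119) = 118271 - 119/502 = 59371923/502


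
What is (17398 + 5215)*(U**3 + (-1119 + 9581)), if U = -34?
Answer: -697430146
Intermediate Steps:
(17398 + 5215)*(U**3 + (-1119 + 9581)) = (17398 + 5215)*((-34)**3 + (-1119 + 9581)) = 22613*(-39304 + 8462) = 22613*(-30842) = -697430146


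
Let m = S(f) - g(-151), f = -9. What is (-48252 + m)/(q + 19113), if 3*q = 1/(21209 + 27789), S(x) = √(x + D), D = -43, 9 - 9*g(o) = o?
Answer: -21286103144/8428488969 + 293988*I*√13/2809496323 ≈ -2.5255 + 0.00037729*I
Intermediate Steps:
g(o) = 1 - o/9
S(x) = √(-43 + x) (S(x) = √(x - 43) = √(-43 + x))
m = -160/9 + 2*I*√13 (m = √(-43 - 9) - (1 - ⅑*(-151)) = √(-52) - (1 + 151/9) = 2*I*√13 - 1*160/9 = 2*I*√13 - 160/9 = -160/9 + 2*I*√13 ≈ -17.778 + 7.2111*I)
q = 1/146994 (q = 1/(3*(21209 + 27789)) = (⅓)/48998 = (⅓)*(1/48998) = 1/146994 ≈ 6.8030e-6)
(-48252 + m)/(q + 19113) = (-48252 + (-160/9 + 2*I*√13))/(1/146994 + 19113) = (-434428/9 + 2*I*√13)/(2809496323/146994) = (-434428/9 + 2*I*√13)*(146994/2809496323) = -21286103144/8428488969 + 293988*I*√13/2809496323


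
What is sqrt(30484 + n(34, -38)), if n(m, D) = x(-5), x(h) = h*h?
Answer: sqrt(30509) ≈ 174.67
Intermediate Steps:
x(h) = h**2
n(m, D) = 25 (n(m, D) = (-5)**2 = 25)
sqrt(30484 + n(34, -38)) = sqrt(30484 + 25) = sqrt(30509)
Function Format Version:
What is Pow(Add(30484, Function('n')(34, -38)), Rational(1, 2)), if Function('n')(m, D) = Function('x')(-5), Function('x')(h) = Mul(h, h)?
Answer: Pow(30509, Rational(1, 2)) ≈ 174.67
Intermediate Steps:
Function('x')(h) = Pow(h, 2)
Function('n')(m, D) = 25 (Function('n')(m, D) = Pow(-5, 2) = 25)
Pow(Add(30484, Function('n')(34, -38)), Rational(1, 2)) = Pow(Add(30484, 25), Rational(1, 2)) = Pow(30509, Rational(1, 2))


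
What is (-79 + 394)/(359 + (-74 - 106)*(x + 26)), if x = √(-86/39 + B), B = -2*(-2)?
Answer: -17694495/241967533 + 18900*√2730/241967533 ≈ -0.069046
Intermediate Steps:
B = 4
x = √2730/39 (x = √(-86/39 + 4) = √(70/39) = √2730/39 ≈ 1.3397)
(-79 + 394)/(359 + (-74 - 106)*(x + 26)) = (-79 + 394)/(359 + (-74 - 106)*(√2730/39 + 26)) = 315/(359 - 180*(26 + √2730/39)) = 315/(359 + (-4680 - 60*√2730/13)) = 315/(-4321 - 60*√2730/13)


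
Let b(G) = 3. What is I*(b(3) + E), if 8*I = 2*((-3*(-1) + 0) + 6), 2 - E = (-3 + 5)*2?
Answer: 9/4 ≈ 2.2500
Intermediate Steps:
E = -2 (E = 2 - (-3 + 5)*2 = 2 - 2*2 = 2 - 1*4 = 2 - 4 = -2)
I = 9/4 (I = (2*((-3*(-1) + 0) + 6))/8 = (2*((3 + 0) + 6))/8 = (2*(3 + 6))/8 = (2*9)/8 = (⅛)*18 = 9/4 ≈ 2.2500)
I*(b(3) + E) = 9*(3 - 2)/4 = (9/4)*1 = 9/4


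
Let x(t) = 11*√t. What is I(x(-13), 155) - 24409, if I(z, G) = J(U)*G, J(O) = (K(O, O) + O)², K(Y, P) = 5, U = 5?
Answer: -8909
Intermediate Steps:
J(O) = (5 + O)²
I(z, G) = 100*G (I(z, G) = (5 + 5)²*G = 10²*G = 100*G)
I(x(-13), 155) - 24409 = 100*155 - 24409 = 15500 - 24409 = -8909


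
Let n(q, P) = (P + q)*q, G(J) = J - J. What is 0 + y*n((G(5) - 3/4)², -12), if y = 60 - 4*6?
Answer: -14823/64 ≈ -231.61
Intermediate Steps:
G(J) = 0
n(q, P) = q*(P + q)
y = 36 (y = 60 - 1*24 = 60 - 24 = 36)
0 + y*n((G(5) - 3/4)², -12) = 0 + 36*((0 - 3/4)²*(-12 + (0 - 3/4)²)) = 0 + 36*((0 - 1*¾)²*(-12 + (0 - 1*¾)²)) = 0 + 36*((0 - ¾)²*(-12 + (0 - ¾)²)) = 0 + 36*((-¾)²*(-12 + (-¾)²)) = 0 + 36*(9*(-12 + 9/16)/16) = 0 + 36*((9/16)*(-183/16)) = 0 + 36*(-1647/256) = 0 - 14823/64 = -14823/64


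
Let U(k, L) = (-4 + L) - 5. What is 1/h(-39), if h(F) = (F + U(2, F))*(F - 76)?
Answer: 1/10005 ≈ 9.9950e-5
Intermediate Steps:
U(k, L) = -9 + L
h(F) = (-76 + F)*(-9 + 2*F) (h(F) = (F + (-9 + F))*(F - 76) = (-9 + 2*F)*(-76 + F) = (-76 + F)*(-9 + 2*F))
1/h(-39) = 1/(684 - 161*(-39) + 2*(-39)²) = 1/(684 + 6279 + 2*1521) = 1/(684 + 6279 + 3042) = 1/10005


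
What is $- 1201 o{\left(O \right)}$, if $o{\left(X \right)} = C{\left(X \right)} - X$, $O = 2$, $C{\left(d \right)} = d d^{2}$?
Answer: $-7206$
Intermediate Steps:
$C{\left(d \right)} = d^{3}$
$o{\left(X \right)} = X^{3} - X$
$- 1201 o{\left(O \right)} = - 1201 \left(2^{3} - 2\right) = - 1201 \left(8 - 2\right) = \left(-1201\right) 6 = -7206$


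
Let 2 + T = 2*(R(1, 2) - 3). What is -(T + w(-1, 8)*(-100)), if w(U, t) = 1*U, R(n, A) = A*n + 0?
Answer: -96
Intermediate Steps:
R(n, A) = A*n
T = -4 (T = -2 + 2*(2*1 - 3) = -2 + 2*(2 - 3) = -2 + 2*(-1) = -2 - 2 = -4)
w(U, t) = U
-(T + w(-1, 8)*(-100)) = -(-4 - 1*(-100)) = -(-4 + 100) = -1*96 = -96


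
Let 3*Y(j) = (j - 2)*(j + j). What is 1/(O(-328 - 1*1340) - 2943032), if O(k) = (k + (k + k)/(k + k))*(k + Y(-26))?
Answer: -3/2914580 ≈ -1.0293e-6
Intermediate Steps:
Y(j) = 2*j*(-2 + j)/3 (Y(j) = ((j - 2)*(j + j))/3 = ((-2 + j)*(2*j))/3 = (2*j*(-2 + j))/3 = 2*j*(-2 + j)/3)
O(k) = (1 + k)*(1456/3 + k) (O(k) = (k + (k + k)/(k + k))*(k + (2/3)*(-26)*(-2 - 26)) = (k + (2*k)/((2*k)))*(k + (2/3)*(-26)*(-28)) = (k + (2*k)*(1/(2*k)))*(k + 1456/3) = (k + 1)*(1456/3 + k) = (1 + k)*(1456/3 + k))
1/(O(-328 - 1*1340) - 2943032) = 1/((1456/3 + (-328 - 1*1340)**2 + 1459*(-328 - 1*1340)/3) - 2943032) = 1/((1456/3 + (-328 - 1340)**2 + 1459*(-328 - 1340)/3) - 2943032) = 1/((1456/3 + (-1668)**2 + (1459/3)*(-1668)) - 2943032) = 1/((1456/3 + 2782224 - 811204) - 2943032) = 1/(5914516/3 - 2943032) = 1/(-2914580/3) = -3/2914580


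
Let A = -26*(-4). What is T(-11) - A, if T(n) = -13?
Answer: -117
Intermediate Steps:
A = 104
T(-11) - A = -13 - 1*104 = -13 - 104 = -117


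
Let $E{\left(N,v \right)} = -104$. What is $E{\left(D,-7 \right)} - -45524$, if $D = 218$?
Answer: $45420$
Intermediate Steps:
$E{\left(D,-7 \right)} - -45524 = -104 - -45524 = -104 + 45524 = 45420$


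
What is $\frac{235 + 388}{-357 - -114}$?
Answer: $- \frac{623}{243} \approx -2.5638$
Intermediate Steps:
$\frac{235 + 388}{-357 - -114} = \frac{623}{-357 + 114} = \frac{623}{-243} = 623 \left(- \frac{1}{243}\right) = - \frac{623}{243}$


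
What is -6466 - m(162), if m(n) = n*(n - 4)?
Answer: -32062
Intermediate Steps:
m(n) = n*(-4 + n)
-6466 - m(162) = -6466 - 162*(-4 + 162) = -6466 - 162*158 = -6466 - 1*25596 = -6466 - 25596 = -32062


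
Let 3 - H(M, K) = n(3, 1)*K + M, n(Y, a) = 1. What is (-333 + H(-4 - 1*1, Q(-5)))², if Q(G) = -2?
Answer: 104329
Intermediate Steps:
H(M, K) = 3 - K - M (H(M, K) = 3 - (1*K + M) = 3 - (K + M) = 3 + (-K - M) = 3 - K - M)
(-333 + H(-4 - 1*1, Q(-5)))² = (-333 + (3 - 1*(-2) - (-4 - 1*1)))² = (-333 + (3 + 2 - (-4 - 1)))² = (-333 + (3 + 2 - 1*(-5)))² = (-333 + (3 + 2 + 5))² = (-333 + 10)² = (-323)² = 104329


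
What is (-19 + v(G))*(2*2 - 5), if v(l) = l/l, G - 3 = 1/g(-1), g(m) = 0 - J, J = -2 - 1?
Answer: 18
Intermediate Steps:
J = -3
g(m) = 3 (g(m) = 0 - 1*(-3) = 0 + 3 = 3)
G = 10/3 (G = 3 + 1/3 = 10/3 ≈ 3.3333)
v(l) = 1
(-19 + v(G))*(2*2 - 5) = (-19 + 1)*(2*2 - 5) = -18*(4 - 5) = -18*(-1) = 18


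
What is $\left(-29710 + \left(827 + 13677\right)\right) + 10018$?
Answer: $-5188$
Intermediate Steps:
$\left(-29710 + \left(827 + 13677\right)\right) + 10018 = \left(-29710 + 14504\right) + 10018 = -15206 + 10018 = -5188$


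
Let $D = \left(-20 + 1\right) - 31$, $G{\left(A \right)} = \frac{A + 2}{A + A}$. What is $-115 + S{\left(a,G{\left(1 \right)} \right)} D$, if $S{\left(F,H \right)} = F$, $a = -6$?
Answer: $185$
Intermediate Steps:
$G{\left(A \right)} = \frac{2 + A}{2 A}$
$D = -50$ ($D = -19 - 31 = -50$)
$-115 + S{\left(a,G{\left(1 \right)} \right)} D = -115 - -300 = -115 + 300 = 185$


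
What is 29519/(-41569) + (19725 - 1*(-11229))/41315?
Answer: 67149341/1717423235 ≈ 0.039099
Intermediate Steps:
29519/(-41569) + (19725 - 1*(-11229))/41315 = 29519*(-1/41569) + (19725 + 11229)*(1/41315) = -29519/41569 + 30954*(1/41315) = -29519/41569 + 30954/41315 = 67149341/1717423235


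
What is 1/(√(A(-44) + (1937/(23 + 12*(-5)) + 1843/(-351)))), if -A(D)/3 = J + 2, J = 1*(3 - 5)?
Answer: -3*I*√1079476554/748078 ≈ -0.13176*I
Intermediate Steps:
J = -2 (J = 1*(-2) = -2)
A(D) = 0 (A(D) = -3*(-2 + 2) = -3*0 = 0)
1/(√(A(-44) + (1937/(23 + 12*(-5)) + 1843/(-351)))) = 1/(√(0 + (1937/(23 + 12*(-5)) + 1843/(-351)))) = 1/(√(0 + (1937/(23 - 60) + 1843*(-1/351)))) = 1/(√(0 + (1937/(-37) - 1843/351))) = 1/(√(0 + (1937*(-1/37) - 1843/351))) = 1/(√(0 + (-1937/37 - 1843/351))) = 1/(√(0 - 748078/12987)) = 1/(√(-748078/12987)) = 1/(I*√1079476554/4329) = -3*I*√1079476554/748078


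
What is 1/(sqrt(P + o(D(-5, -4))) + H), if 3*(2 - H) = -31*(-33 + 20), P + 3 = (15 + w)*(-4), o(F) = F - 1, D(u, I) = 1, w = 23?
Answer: -1191/159004 - 9*I*sqrt(155)/159004 ≈ -0.0074904 - 0.00070469*I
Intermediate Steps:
o(F) = -1 + F
P = -155 (P = -3 + (15 + 23)*(-4) = -3 + 38*(-4) = -3 - 152 = -155)
H = -397/3 (H = 2 - (-31)*(-33 + 20)/3 = 2 - (-31)*(-13)/3 = 2 - 1/3*403 = 2 - 403/3 = -397/3 ≈ -132.33)
1/(sqrt(P + o(D(-5, -4))) + H) = 1/(sqrt(-155 + (-1 + 1)) - 397/3) = 1/(sqrt(-155 + 0) - 397/3) = 1/(sqrt(-155) - 397/3) = 1/(I*sqrt(155) - 397/3) = 1/(-397/3 + I*sqrt(155))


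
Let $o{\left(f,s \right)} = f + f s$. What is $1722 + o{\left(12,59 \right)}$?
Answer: $2442$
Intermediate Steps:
$1722 + o{\left(12,59 \right)} = 1722 + 12 \left(1 + 59\right) = 1722 + 12 \cdot 60 = 1722 + 720 = 2442$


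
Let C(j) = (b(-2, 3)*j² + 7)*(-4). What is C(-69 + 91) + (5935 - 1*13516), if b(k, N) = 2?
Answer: -11481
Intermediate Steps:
C(j) = -28 - 8*j² (C(j) = (2*j² + 7)*(-4) = (7 + 2*j²)*(-4) = -28 - 8*j²)
C(-69 + 91) + (5935 - 1*13516) = (-28 - 8*(-69 + 91)²) + (5935 - 1*13516) = (-28 - 8*22²) + (5935 - 13516) = (-28 - 8*484) - 7581 = (-28 - 3872) - 7581 = -3900 - 7581 = -11481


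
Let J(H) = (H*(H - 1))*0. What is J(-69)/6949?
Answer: 0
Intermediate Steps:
J(H) = 0 (J(H) = (H*(-1 + H))*0 = 0)
J(-69)/6949 = 0/6949 = 0*(1/6949) = 0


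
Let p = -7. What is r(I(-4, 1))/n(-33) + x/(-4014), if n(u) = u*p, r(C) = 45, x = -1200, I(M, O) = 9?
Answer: 25435/51513 ≈ 0.49376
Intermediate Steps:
n(u) = -7*u (n(u) = u*(-7) = -7*u)
r(I(-4, 1))/n(-33) + x/(-4014) = 45/((-7*(-33))) - 1200/(-4014) = 45/231 - 1200*(-1/4014) = 45*(1/231) + 200/669 = 15/77 + 200/669 = 25435/51513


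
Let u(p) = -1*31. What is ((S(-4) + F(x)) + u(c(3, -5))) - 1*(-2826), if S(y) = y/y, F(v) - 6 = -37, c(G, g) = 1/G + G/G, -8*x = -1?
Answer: 2765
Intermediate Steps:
x = ⅛ (x = -⅛*(-1) = ⅛ ≈ 0.12500)
c(G, g) = 1 + 1/G (c(G, g) = 1/G + 1 = 1 + 1/G)
F(v) = -31 (F(v) = 6 - 37 = -31)
u(p) = -31
S(y) = 1
((S(-4) + F(x)) + u(c(3, -5))) - 1*(-2826) = ((1 - 31) - 31) - 1*(-2826) = (-30 - 31) + 2826 = -61 + 2826 = 2765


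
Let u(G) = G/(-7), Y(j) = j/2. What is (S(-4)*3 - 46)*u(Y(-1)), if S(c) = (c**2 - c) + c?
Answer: 1/7 ≈ 0.14286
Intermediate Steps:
Y(j) = j/2 (Y(j) = j*(1/2) = j/2)
S(c) = c**2
u(G) = -G/7 (u(G) = G*(-1/7) = -G/7)
(S(-4)*3 - 46)*u(Y(-1)) = ((-4)**2*3 - 46)*(-(-1)/14) = (16*3 - 46)*(-1/7*(-1/2)) = (48 - 46)*(1/14) = 2*(1/14) = 1/7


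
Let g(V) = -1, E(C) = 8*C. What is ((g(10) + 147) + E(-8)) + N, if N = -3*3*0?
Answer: 82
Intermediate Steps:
N = 0 (N = -9*0 = 0)
((g(10) + 147) + E(-8)) + N = ((-1 + 147) + 8*(-8)) + 0 = (146 - 64) + 0 = 82 + 0 = 82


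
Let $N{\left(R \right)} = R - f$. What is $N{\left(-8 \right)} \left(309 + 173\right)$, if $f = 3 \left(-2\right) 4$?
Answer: $7712$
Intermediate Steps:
$f = -24$ ($f = \left(-6\right) 4 = -24$)
$N{\left(R \right)} = 24 + R$ ($N{\left(R \right)} = R - -24 = R + 24 = 24 + R$)
$N{\left(-8 \right)} \left(309 + 173\right) = \left(24 - 8\right) \left(309 + 173\right) = 16 \cdot 482 = 7712$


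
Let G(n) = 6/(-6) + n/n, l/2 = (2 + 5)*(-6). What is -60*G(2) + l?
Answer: -84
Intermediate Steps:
l = -84 (l = 2*((2 + 5)*(-6)) = 2*(7*(-6)) = 2*(-42) = -84)
G(n) = 0 (G(n) = 6*(-⅙) + 1 = -1 + 1 = 0)
-60*G(2) + l = -60*0 - 84 = 0 - 84 = -84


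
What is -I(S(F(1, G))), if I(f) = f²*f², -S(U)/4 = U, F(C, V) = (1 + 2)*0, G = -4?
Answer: 0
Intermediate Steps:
F(C, V) = 0 (F(C, V) = 3*0 = 0)
S(U) = -4*U
I(f) = f⁴
-I(S(F(1, G))) = -(-4*0)⁴ = -1*0⁴ = -1*0 = 0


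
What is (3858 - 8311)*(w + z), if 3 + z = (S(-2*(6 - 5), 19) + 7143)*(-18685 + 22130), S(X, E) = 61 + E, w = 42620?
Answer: -110994818956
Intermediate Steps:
z = 24883232 (z = -3 + ((61 + 19) + 7143)*(-18685 + 22130) = -3 + (80 + 7143)*3445 = -3 + 7223*3445 = -3 + 24883235 = 24883232)
(3858 - 8311)*(w + z) = (3858 - 8311)*(42620 + 24883232) = -4453*24925852 = -110994818956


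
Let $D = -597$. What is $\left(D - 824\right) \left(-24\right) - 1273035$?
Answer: $-1238931$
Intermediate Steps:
$\left(D - 824\right) \left(-24\right) - 1273035 = \left(-597 - 824\right) \left(-24\right) - 1273035 = \left(-1421\right) \left(-24\right) - 1273035 = 34104 - 1273035 = -1238931$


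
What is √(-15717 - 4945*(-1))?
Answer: 2*I*√2693 ≈ 103.79*I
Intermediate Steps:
√(-15717 - 4945*(-1)) = √(-15717 + 4945) = √(-10772) = 2*I*√2693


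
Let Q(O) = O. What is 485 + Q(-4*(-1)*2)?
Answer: 493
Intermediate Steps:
485 + Q(-4*(-1)*2) = 485 - 4*(-1)*2 = 485 + 4*2 = 485 + 8 = 493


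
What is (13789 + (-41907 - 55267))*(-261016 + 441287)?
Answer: -15031897335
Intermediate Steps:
(13789 + (-41907 - 55267))*(-261016 + 441287) = (13789 - 97174)*180271 = -83385*180271 = -15031897335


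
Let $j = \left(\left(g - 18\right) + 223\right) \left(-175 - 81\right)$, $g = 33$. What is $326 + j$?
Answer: $-60602$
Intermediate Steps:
$j = -60928$ ($j = \left(\left(33 - 18\right) + 223\right) \left(-175 - 81\right) = \left(15 + 223\right) \left(-256\right) = 238 \left(-256\right) = -60928$)
$326 + j = 326 - 60928 = -60602$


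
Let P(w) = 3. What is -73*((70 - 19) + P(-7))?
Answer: -3942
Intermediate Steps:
-73*((70 - 19) + P(-7)) = -73*((70 - 19) + 3) = -73*(51 + 3) = -73*54 = -3942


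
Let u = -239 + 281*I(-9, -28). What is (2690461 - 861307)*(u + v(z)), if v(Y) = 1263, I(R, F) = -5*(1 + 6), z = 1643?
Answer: -16116675894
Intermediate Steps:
I(R, F) = -35 (I(R, F) = -5*7 = -35)
u = -10074 (u = -239 + 281*(-35) = -239 - 9835 = -10074)
(2690461 - 861307)*(u + v(z)) = (2690461 - 861307)*(-10074 + 1263) = 1829154*(-8811) = -16116675894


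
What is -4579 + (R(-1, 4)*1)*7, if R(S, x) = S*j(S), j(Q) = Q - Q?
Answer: -4579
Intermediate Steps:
j(Q) = 0
R(S, x) = 0 (R(S, x) = S*0 = 0)
-4579 + (R(-1, 4)*1)*7 = -4579 + (0*1)*7 = -4579 + 0*7 = -4579 + 0 = -4579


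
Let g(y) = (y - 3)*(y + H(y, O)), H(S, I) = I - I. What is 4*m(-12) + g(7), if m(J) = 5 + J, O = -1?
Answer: 0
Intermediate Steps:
H(S, I) = 0
g(y) = y*(-3 + y) (g(y) = (y - 3)*(y + 0) = (-3 + y)*y = y*(-3 + y))
4*m(-12) + g(7) = 4*(5 - 12) + 7*(-3 + 7) = 4*(-7) + 7*4 = -28 + 28 = 0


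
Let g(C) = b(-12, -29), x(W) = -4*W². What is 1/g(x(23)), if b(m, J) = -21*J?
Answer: 1/609 ≈ 0.0016420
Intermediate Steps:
g(C) = 609 (g(C) = -21*(-29) = 609)
1/g(x(23)) = 1/609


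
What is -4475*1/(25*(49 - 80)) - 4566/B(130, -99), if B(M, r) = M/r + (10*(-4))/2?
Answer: 7195372/32705 ≈ 220.01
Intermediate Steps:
B(M, r) = -20 + M/r (B(M, r) = M/r - 40*1/2 = M/r - 20 = -20 + M/r)
-4475*1/(25*(49 - 80)) - 4566/B(130, -99) = -4475*1/(25*(49 - 80)) - 4566/(-20 + 130/(-99)) = -4475/(25*(-31)) - 4566/(-20 + 130*(-1/99)) = -4475/(-775) - 4566/(-20 - 130/99) = -4475*(-1/775) - 4566/(-2110/99) = 179/31 - 4566*(-99/2110) = 179/31 + 226017/1055 = 7195372/32705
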